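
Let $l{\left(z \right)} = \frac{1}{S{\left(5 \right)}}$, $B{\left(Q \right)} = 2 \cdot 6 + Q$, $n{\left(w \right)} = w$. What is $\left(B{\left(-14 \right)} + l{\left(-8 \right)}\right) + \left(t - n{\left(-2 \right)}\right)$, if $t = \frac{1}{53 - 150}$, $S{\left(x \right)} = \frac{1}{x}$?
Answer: $\frac{484}{97} \approx 4.9897$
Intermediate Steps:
$B{\left(Q \right)} = 12 + Q$
$l{\left(z \right)} = 5$ ($l{\left(z \right)} = \frac{1}{\frac{1}{5}} = 5$)
$t = - \frac{1}{97}$ ($t = \frac{1}{-97} = - \frac{1}{97} \approx -0.010309$)
$\left(B{\left(-14 \right)} + l{\left(-8 \right)}\right) + \left(t - n{\left(-2 \right)}\right) = \left(\left(12 - 14\right) + 5\right) - - \frac{193}{97} = \left(-2 + 5\right) + \left(- \frac{1}{97} + 2\right) = 3 + \frac{193}{97} = \frac{484}{97}$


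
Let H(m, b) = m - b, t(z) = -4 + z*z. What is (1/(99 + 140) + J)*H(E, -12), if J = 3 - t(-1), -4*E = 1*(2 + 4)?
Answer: 30135/478 ≈ 63.044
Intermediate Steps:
t(z) = -4 + z**2
E = -3/2 (E = -(2 + 4)/4 = -6/4 = -1/4*6 = -3/2 ≈ -1.5000)
J = 6 (J = 3 - (-4 + (-1)**2) = 3 - (-4 + 1) = 3 - 1*(-3) = 3 + 3 = 6)
(1/(99 + 140) + J)*H(E, -12) = (1/(99 + 140) + 6)*(-3/2 - 1*(-12)) = (1/239 + 6)*(-3/2 + 12) = (1/239 + 6)*(21/2) = (1435/239)*(21/2) = 30135/478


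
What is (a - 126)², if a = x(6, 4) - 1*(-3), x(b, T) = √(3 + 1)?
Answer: 14641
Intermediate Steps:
x(b, T) = 2 (x(b, T) = √4 = 2)
a = 5 (a = 2 - 1*(-3) = 2 + 3 = 5)
(a - 126)² = (5 - 126)² = (-121)² = 14641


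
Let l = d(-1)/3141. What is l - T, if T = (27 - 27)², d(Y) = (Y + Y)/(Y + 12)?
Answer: -2/34551 ≈ -5.7885e-5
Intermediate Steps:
d(Y) = 2*Y/(12 + Y) (d(Y) = (2*Y)/(12 + Y) = 2*Y/(12 + Y))
l = -2/34551 (l = (2*(-1)/(12 - 1))/3141 = (2*(-1)/11)*(1/3141) = (2*(-1)*(1/11))*(1/3141) = -2/11*1/3141 = -2/34551 ≈ -5.7885e-5)
T = 0 (T = 0² = 0)
l - T = -2/34551 - 1*0 = -2/34551 + 0 = -2/34551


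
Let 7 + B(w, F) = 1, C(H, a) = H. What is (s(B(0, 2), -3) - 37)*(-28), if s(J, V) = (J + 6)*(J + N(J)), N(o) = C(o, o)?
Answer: 1036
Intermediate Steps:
N(o) = o
B(w, F) = -6 (B(w, F) = -7 + 1 = -6)
s(J, V) = 2*J*(6 + J) (s(J, V) = (J + 6)*(J + J) = (6 + J)*(2*J) = 2*J*(6 + J))
(s(B(0, 2), -3) - 37)*(-28) = (2*(-6)*(6 - 6) - 37)*(-28) = (2*(-6)*0 - 37)*(-28) = (0 - 37)*(-28) = -37*(-28) = 1036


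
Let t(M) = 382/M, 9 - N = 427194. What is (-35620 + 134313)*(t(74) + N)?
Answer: -1559907410222/37 ≈ -4.2160e+10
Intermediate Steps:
N = -427185 (N = 9 - 1*427194 = 9 - 427194 = -427185)
(-35620 + 134313)*(t(74) + N) = (-35620 + 134313)*(382/74 - 427185) = 98693*(382*(1/74) - 427185) = 98693*(191/37 - 427185) = 98693*(-15805654/37) = -1559907410222/37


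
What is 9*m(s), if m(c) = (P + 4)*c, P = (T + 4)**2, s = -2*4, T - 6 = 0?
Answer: -7488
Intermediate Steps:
T = 6 (T = 6 + 0 = 6)
s = -8
P = 100 (P = (6 + 4)**2 = 10**2 = 100)
m(c) = 104*c (m(c) = (100 + 4)*c = 104*c)
9*m(s) = 9*(104*(-8)) = 9*(-832) = -7488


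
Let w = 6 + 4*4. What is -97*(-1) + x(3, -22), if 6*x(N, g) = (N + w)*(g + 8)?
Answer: 116/3 ≈ 38.667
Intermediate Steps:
w = 22 (w = 6 + 16 = 22)
x(N, g) = (8 + g)*(22 + N)/6 (x(N, g) = ((N + 22)*(g + 8))/6 = ((22 + N)*(8 + g))/6 = ((8 + g)*(22 + N))/6 = (8 + g)*(22 + N)/6)
-97*(-1) + x(3, -22) = -97*(-1) + (88/3 + (4/3)*3 + (11/3)*(-22) + (⅙)*3*(-22)) = 97 + (88/3 + 4 - 242/3 - 11) = 97 - 175/3 = 116/3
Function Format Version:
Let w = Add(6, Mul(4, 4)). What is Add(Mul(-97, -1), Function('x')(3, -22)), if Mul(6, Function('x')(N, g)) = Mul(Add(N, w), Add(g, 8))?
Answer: Rational(116, 3) ≈ 38.667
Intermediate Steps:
w = 22 (w = Add(6, 16) = 22)
Function('x')(N, g) = Mul(Rational(1, 6), Add(8, g), Add(22, N)) (Function('x')(N, g) = Mul(Rational(1, 6), Mul(Add(N, 22), Add(g, 8))) = Mul(Rational(1, 6), Mul(Add(22, N), Add(8, g))) = Mul(Rational(1, 6), Mul(Add(8, g), Add(22, N))) = Mul(Rational(1, 6), Add(8, g), Add(22, N)))
Add(Mul(-97, -1), Function('x')(3, -22)) = Add(Mul(-97, -1), Add(Rational(88, 3), Mul(Rational(4, 3), 3), Mul(Rational(11, 3), -22), Mul(Rational(1, 6), 3, -22))) = Add(97, Add(Rational(88, 3), 4, Rational(-242, 3), -11)) = Add(97, Rational(-175, 3)) = Rational(116, 3)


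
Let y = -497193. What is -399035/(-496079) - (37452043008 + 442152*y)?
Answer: 90476295063156947/496079 ≈ 1.8238e+11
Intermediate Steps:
-399035/(-496079) - (37452043008 + 442152*y) = -399035/(-496079) - 442152/(1/(-497193 + 84704)) = -399035*(-1/496079) - 442152/(1/(-412489)) = 399035/496079 - 442152/(-1/412489) = 399035/496079 - 442152*(-412489) = 399035/496079 + 182382836328 = 90476295063156947/496079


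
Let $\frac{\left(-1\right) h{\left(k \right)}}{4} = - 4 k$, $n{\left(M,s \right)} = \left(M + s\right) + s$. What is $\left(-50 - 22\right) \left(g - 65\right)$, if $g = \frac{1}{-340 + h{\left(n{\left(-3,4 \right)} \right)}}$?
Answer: $\frac{304218}{65} \approx 4680.3$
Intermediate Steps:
$n{\left(M,s \right)} = M + 2 s$
$h{\left(k \right)} = 16 k$ ($h{\left(k \right)} = - 4 \left(- 4 k\right) = 16 k$)
$g = - \frac{1}{260}$ ($g = \frac{1}{-340 + 16 \left(-3 + 2 \cdot 4\right)} = \frac{1}{-340 + 16 \left(-3 + 8\right)} = \frac{1}{-340 + 16 \cdot 5} = \frac{1}{-340 + 80} = \frac{1}{-260} = - \frac{1}{260} \approx -0.0038462$)
$\left(-50 - 22\right) \left(g - 65\right) = \left(-50 - 22\right) \left(- \frac{1}{260} - 65\right) = \left(-72\right) \left(- \frac{16901}{260}\right) = \frac{304218}{65}$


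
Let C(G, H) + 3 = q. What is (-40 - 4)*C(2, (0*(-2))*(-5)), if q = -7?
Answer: 440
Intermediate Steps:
C(G, H) = -10 (C(G, H) = -3 - 7 = -10)
(-40 - 4)*C(2, (0*(-2))*(-5)) = (-40 - 4)*(-10) = -44*(-10) = 440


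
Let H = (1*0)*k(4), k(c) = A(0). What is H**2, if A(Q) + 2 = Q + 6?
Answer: 0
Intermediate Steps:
A(Q) = 4 + Q (A(Q) = -2 + (Q + 6) = -2 + (6 + Q) = 4 + Q)
k(c) = 4 (k(c) = 4 + 0 = 4)
H = 0 (H = (1*0)*4 = 0*4 = 0)
H**2 = 0**2 = 0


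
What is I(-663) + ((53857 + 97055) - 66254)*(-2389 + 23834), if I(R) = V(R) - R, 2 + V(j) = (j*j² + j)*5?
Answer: 358316921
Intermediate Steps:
V(j) = -2 + 5*j + 5*j³ (V(j) = -2 + (j*j² + j)*5 = -2 + (j³ + j)*5 = -2 + (j + j³)*5 = -2 + (5*j + 5*j³) = -2 + 5*j + 5*j³)
I(R) = -2 + 4*R + 5*R³ (I(R) = (-2 + 5*R + 5*R³) - R = -2 + 4*R + 5*R³)
I(-663) + ((53857 + 97055) - 66254)*(-2389 + 23834) = (-2 + 4*(-663) + 5*(-663)³) + ((53857 + 97055) - 66254)*(-2389 + 23834) = (-2 - 2652 + 5*(-291434247)) + (150912 - 66254)*21445 = (-2 - 2652 - 1457171235) + 84658*21445 = -1457173889 + 1815490810 = 358316921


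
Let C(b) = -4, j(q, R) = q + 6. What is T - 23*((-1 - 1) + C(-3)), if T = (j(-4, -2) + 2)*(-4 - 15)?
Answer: 62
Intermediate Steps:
j(q, R) = 6 + q
T = -76 (T = ((6 - 4) + 2)*(-4 - 15) = (2 + 2)*(-19) = 4*(-19) = -76)
T - 23*((-1 - 1) + C(-3)) = -76 - 23*((-1 - 1) - 4) = -76 - 23*(-2 - 4) = -76 - 23*(-6) = -76 + 138 = 62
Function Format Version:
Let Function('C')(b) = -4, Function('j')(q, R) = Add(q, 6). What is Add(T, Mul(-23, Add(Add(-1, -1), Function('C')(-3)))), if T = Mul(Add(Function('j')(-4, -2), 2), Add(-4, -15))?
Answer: 62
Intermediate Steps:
Function('j')(q, R) = Add(6, q)
T = -76 (T = Mul(Add(Add(6, -4), 2), Add(-4, -15)) = Mul(Add(2, 2), -19) = Mul(4, -19) = -76)
Add(T, Mul(-23, Add(Add(-1, -1), Function('C')(-3)))) = Add(-76, Mul(-23, Add(Add(-1, -1), -4))) = Add(-76, Mul(-23, Add(-2, -4))) = Add(-76, Mul(-23, -6)) = Add(-76, 138) = 62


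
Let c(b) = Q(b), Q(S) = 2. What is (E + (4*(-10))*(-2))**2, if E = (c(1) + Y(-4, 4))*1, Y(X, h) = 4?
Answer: 7396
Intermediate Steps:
c(b) = 2
E = 6 (E = (2 + 4)*1 = 6*1 = 6)
(E + (4*(-10))*(-2))**2 = (6 + (4*(-10))*(-2))**2 = (6 - 40*(-2))**2 = (6 + 80)**2 = 86**2 = 7396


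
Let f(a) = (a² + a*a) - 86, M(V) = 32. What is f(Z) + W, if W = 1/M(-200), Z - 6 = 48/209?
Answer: -11673375/1397792 ≈ -8.3513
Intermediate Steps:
Z = 1302/209 (Z = 6 + 48/209 = 1302/209 ≈ 6.2297)
f(a) = -86 + 2*a² (f(a) = (a² + a²) - 86 = 2*a² - 86 = -86 + 2*a²)
W = 1/32 ≈ 0.031250
f(Z) + W = (-86 + 2*(1302/209)²) + 1/32 = (-86 + 2*(1695204/43681)) + 1/32 = (-86 + 3390408/43681) + 1/32 = -366158/43681 + 1/32 = -11673375/1397792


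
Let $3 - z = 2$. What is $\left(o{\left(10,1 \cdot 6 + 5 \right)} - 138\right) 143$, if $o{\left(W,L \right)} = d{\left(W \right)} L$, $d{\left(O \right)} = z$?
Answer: $-18161$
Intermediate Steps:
$z = 1$ ($z = 3 - 2 = 1$)
$d{\left(O \right)} = 1$
$o{\left(W,L \right)} = L$ ($o{\left(W,L \right)} = 1 L = L$)
$\left(o{\left(10,1 \cdot 6 + 5 \right)} - 138\right) 143 = \left(\left(1 \cdot 6 + 5\right) - 138\right) 143 = \left(\left(6 + 5\right) - 138\right) 143 = \left(11 - 138\right) 143 = \left(-127\right) 143 = -18161$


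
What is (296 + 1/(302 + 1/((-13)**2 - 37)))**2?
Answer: 139244059229584/1589218225 ≈ 87618.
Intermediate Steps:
(296 + 1/(302 + 1/((-13)**2 - 37)))**2 = (296 + 1/(302 + 1/(169 - 37)))**2 = (296 + 1/(302 + 1/132))**2 = (296 + 1/(39865/132))**2 = (296 + 132/39865)**2 = (11800172/39865)**2 = 139244059229584/1589218225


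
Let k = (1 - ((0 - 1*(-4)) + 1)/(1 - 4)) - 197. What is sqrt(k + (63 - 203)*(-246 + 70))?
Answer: sqrt(220011)/3 ≈ 156.35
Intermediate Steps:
k = -583/3 (k = (1 - ((0 + 4) + 1)/(-3)) - 197 = (1 - (4 + 1)*(-1)/3) - 197 = (1 - 5*(-1)/3) - 197 = (1 - 1*(-5/3)) - 197 = (1 + 5/3) - 197 = 8/3 - 197 = -583/3 ≈ -194.33)
sqrt(k + (63 - 203)*(-246 + 70)) = sqrt(-583/3 + (63 - 203)*(-246 + 70)) = sqrt(-583/3 - 140*(-176)) = sqrt(-583/3 + 24640) = sqrt(73337/3) = sqrt(220011)/3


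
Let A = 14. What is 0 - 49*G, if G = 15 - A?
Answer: -49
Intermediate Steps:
G = 1 (G = 15 - 1*14 = 15 - 14 = 1)
0 - 49*G = 0 - 49*1 = 0 - 49 = -49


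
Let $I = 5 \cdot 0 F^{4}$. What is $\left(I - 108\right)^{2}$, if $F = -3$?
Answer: $11664$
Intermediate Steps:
$I = 0$ ($I = 5 \cdot 0 \left(-3\right)^{4} = 0 \cdot 81 = 0$)
$\left(I - 108\right)^{2} = \left(0 - 108\right)^{2} = \left(-108\right)^{2} = 11664$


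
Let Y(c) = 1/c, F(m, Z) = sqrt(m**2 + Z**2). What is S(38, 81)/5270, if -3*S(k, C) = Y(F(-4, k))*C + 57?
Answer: -19/5270 - 27*sqrt(365)/3847100 ≈ -0.0037394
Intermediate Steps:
F(m, Z) = sqrt(Z**2 + m**2)
S(k, C) = -19 - C/(3*sqrt(16 + k**2)) (S(k, C) = -(C/(sqrt(k**2 + (-4)**2)) + 57)/3 = -(C/(sqrt(k**2 + 16)) + 57)/3 = -(C/(sqrt(16 + k**2)) + 57)/3 = -(C/sqrt(16 + k**2) + 57)/3 = -(57 + C/sqrt(16 + k**2))/3 = -19 - C/(3*sqrt(16 + k**2)))
S(38, 81)/5270 = (-19 - 1/3*81/sqrt(16 + 38**2))/5270 = (-19 - 1/3*81/sqrt(16 + 1444))*(1/5270) = (-19 - 1/3*81/sqrt(1460))*(1/5270) = (-19 - 1/3*81*sqrt(365)/730)*(1/5270) = (-19 - 27*sqrt(365)/730)*(1/5270) = -19/5270 - 27*sqrt(365)/3847100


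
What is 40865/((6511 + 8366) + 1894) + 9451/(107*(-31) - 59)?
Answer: -20542481/56618896 ≈ -0.36282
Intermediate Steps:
40865/((6511 + 8366) + 1894) + 9451/(107*(-31) - 59) = 40865/(14877 + 1894) + 9451/(-3317 - 59) = 40865/16771 + 9451/(-3376) = 40865*(1/16771) + 9451*(-1/3376) = 40865/16771 - 9451/3376 = -20542481/56618896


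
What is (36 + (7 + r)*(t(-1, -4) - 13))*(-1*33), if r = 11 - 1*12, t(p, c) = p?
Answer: 1584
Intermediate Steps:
r = -1 (r = 11 - 12 = -1)
(36 + (7 + r)*(t(-1, -4) - 13))*(-1*33) = (36 + (7 - 1)*(-1 - 13))*(-1*33) = (36 + 6*(-14))*(-33) = (36 - 84)*(-33) = -48*(-33) = 1584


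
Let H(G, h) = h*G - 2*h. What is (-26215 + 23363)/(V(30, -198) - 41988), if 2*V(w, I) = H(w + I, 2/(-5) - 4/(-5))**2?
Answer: 713/9919 ≈ 0.071882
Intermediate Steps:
H(G, h) = -2*h + G*h (H(G, h) = G*h - 2*h = -2*h + G*h)
V(w, I) = (-4/5 + 2*I/5 + 2*w/5)**2/2 (V(w, I) = ((2/(-5) - 4/(-5))*(-2 + (w + I)))**2/2 = ((2*(-1/5) - 4*(-1/5))*(-2 + (I + w)))**2/2 = ((-2/5 + 4/5)*(-2 + I + w))**2/2 = (2*(-2 + I + w)/5)**2/2 = (-4/5 + 2*I/5 + 2*w/5)**2/2)
(-26215 + 23363)/(V(30, -198) - 41988) = (-26215 + 23363)/(2*(-2 - 198 + 30)**2/25 - 41988) = -2852/((2/25)*(-170)**2 - 41988) = -2852/((2/25)*28900 - 41988) = -2852/(2312 - 41988) = -2852/(-39676) = -2852*(-1/39676) = 713/9919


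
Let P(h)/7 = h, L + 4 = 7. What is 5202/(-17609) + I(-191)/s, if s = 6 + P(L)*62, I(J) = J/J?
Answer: -6786607/23032572 ≈ -0.29465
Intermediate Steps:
L = 3 (L = -4 + 7 = 3)
I(J) = 1
P(h) = 7*h
s = 1308 (s = 6 + (7*3)*62 = 6 + 21*62 = 6 + 1302 = 1308)
5202/(-17609) + I(-191)/s = 5202/(-17609) + 1/1308 = 5202*(-1/17609) + 1*(1/1308) = -5202/17609 + 1/1308 = -6786607/23032572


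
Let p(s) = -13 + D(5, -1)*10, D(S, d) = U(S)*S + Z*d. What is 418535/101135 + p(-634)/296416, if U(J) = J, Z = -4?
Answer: 24817696991/5995606432 ≈ 4.1393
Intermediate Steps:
D(S, d) = S² - 4*d (D(S, d) = S*S - 4*d = S² - 4*d)
p(s) = 277 (p(s) = -13 + (5² - 4*(-1))*10 = -13 + (25 + 4)*10 = -13 + 29*10 = -13 + 290 = 277)
418535/101135 + p(-634)/296416 = 418535/101135 + 277/296416 = 418535*(1/101135) + 277*(1/296416) = 83707/20227 + 277/296416 = 24817696991/5995606432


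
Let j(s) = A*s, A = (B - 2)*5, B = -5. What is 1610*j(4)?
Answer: -225400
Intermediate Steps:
A = -35 (A = (-5 - 2)*5 = -7*5 = -35)
j(s) = -35*s
1610*j(4) = 1610*(-35*4) = 1610*(-140) = -225400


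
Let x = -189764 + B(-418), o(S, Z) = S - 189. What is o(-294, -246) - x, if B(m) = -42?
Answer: 189323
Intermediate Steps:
o(S, Z) = -189 + S
x = -189806 (x = -189764 - 42 = -189806)
o(-294, -246) - x = (-189 - 294) - 1*(-189806) = -483 + 189806 = 189323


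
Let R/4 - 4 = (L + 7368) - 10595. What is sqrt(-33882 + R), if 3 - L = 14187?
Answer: I*sqrt(103510) ≈ 321.73*I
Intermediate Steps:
L = -14184 (L = 3 - 1*14187 = 3 - 14187 = -14184)
R = -69628 (R = 16 + 4*((-14184 + 7368) - 10595) = 16 + 4*(-6816 - 10595) = 16 + 4*(-17411) = 16 - 69644 = -69628)
sqrt(-33882 + R) = sqrt(-33882 - 69628) = sqrt(-103510) = I*sqrt(103510)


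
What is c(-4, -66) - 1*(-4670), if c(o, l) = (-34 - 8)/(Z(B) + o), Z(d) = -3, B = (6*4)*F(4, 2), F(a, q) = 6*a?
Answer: 4676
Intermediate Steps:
B = 576 (B = (6*4)*(6*4) = 24*24 = 576)
c(o, l) = -42/(-3 + o) (c(o, l) = (-34 - 8)/(-3 + o) = -42/(-3 + o))
c(-4, -66) - 1*(-4670) = -42/(-3 - 4) - 1*(-4670) = -42/(-7) + 4670 = -42*(-1/7) + 4670 = 6 + 4670 = 4676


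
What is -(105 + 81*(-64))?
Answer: 5079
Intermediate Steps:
-(105 + 81*(-64)) = -(105 - 5184) = -1*(-5079) = 5079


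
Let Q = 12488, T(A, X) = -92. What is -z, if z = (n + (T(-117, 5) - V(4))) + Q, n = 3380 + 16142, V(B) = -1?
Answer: -31919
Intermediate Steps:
n = 19522
z = 31919 (z = (19522 + (-92 - 1*(-1))) + 12488 = (19522 + (-92 + 1)) + 12488 = (19522 - 91) + 12488 = 19431 + 12488 = 31919)
-z = -1*31919 = -31919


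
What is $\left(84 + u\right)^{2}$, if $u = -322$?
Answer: $56644$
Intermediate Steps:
$\left(84 + u\right)^{2} = \left(84 - 322\right)^{2} = \left(-238\right)^{2} = 56644$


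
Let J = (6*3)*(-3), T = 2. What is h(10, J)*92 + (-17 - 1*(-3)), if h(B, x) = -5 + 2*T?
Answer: -106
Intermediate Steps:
J = -54 (J = 18*(-3) = -54)
h(B, x) = -1 (h(B, x) = -5 + 2*2 = -5 + 4 = -1)
h(10, J)*92 + (-17 - 1*(-3)) = -1*92 + (-17 - 1*(-3)) = -92 + (-17 + 3) = -92 - 14 = -106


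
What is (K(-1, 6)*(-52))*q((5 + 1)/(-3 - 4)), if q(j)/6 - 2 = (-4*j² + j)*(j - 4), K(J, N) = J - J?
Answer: 0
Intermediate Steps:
K(J, N) = 0
q(j) = 12 + 6*(-4 + j)*(j - 4*j²) (q(j) = 12 + 6*((-4*j² + j)*(j - 4)) = 12 + 6*((j - 4*j²)*(-4 + j)) = 12 + 6*((-4 + j)*(j - 4*j²)) = 12 + 6*(-4 + j)*(j - 4*j²))
(K(-1, 6)*(-52))*q((5 + 1)/(-3 - 4)) = (0*(-52))*(12 - 24*(5 + 1)/(-3 - 4) - 24*(5 + 1)³/(-3 - 4)³ + 102*((5 + 1)/(-3 - 4))²) = 0*(12 - 144/(-7) - 24*(6/(-7))³ + 102*(6/(-7))²) = 0*(12 - 144*(-1)/7 - 24*(6*(-⅐))³ + 102*(6*(-⅐))²) = 0*(12 - 24*(-6/7) - 24*(-6/7)³ + 102*(-6/7)²) = 0*(12 + 144/7 - 24*(-216/343) + 102*(36/49)) = 0*(12 + 144/7 + 5184/343 + 3672/49) = 0*(42060/343) = 0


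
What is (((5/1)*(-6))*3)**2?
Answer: 8100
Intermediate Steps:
(((5/1)*(-6))*3)**2 = (((5*1)*(-6))*3)**2 = ((5*(-6))*3)**2 = (-30*3)**2 = (-90)**2 = 8100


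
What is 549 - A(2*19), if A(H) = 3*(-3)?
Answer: 558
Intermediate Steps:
A(H) = -9
549 - A(2*19) = 549 - 1*(-9) = 549 + 9 = 558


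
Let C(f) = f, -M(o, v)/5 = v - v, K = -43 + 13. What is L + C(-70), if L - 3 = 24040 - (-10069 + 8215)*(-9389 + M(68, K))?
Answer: -17383233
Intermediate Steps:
K = -30
M(o, v) = 0 (M(o, v) = -5*(v - v) = -5*0 = 0)
L = -17383163 (L = 3 + (24040 - (-10069 + 8215)*(-9389 + 0)) = 3 + (24040 - (-1854)*(-9389)) = 3 + (24040 - 1*17407206) = 3 + (24040 - 17407206) = 3 - 17383166 = -17383163)
L + C(-70) = -17383163 - 70 = -17383233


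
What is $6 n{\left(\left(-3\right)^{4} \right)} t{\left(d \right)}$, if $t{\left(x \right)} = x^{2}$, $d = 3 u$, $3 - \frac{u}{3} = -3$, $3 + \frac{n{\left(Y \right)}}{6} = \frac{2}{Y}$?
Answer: $-312336$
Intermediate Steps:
$n{\left(Y \right)} = -18 + \frac{12}{Y}$ ($n{\left(Y \right)} = -18 + 6 \frac{2}{Y} = -18 + \frac{12}{Y}$)
$u = 18$ ($u = 9 - -9 = 9 + 9 = 18$)
$d = 54$ ($d = 3 \cdot 18 = 54$)
$6 n{\left(\left(-3\right)^{4} \right)} t{\left(d \right)} = 6 \left(-18 + \frac{12}{\left(-3\right)^{4}}\right) 54^{2} = 6 \left(-18 + \frac{12}{81}\right) 2916 = 6 \left(-18 + 12 \cdot \frac{1}{81}\right) 2916 = 6 \left(-18 + \frac{4}{27}\right) 2916 = 6 \left(- \frac{482}{27}\right) 2916 = \left(- \frac{964}{9}\right) 2916 = -312336$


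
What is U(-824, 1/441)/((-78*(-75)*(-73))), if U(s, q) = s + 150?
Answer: 337/213525 ≈ 0.0015783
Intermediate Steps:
U(s, q) = 150 + s
U(-824, 1/441)/((-78*(-75)*(-73))) = (150 - 824)/((-78*(-75)*(-73))) = -674/(5850*(-73)) = -674/(-427050) = -674*(-1/427050) = 337/213525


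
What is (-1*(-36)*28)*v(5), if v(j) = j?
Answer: 5040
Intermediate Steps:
(-1*(-36)*28)*v(5) = (-1*(-36)*28)*5 = (36*28)*5 = 1008*5 = 5040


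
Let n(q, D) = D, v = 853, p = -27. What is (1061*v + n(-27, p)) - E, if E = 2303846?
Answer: -1398840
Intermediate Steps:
(1061*v + n(-27, p)) - E = (1061*853 - 27) - 1*2303846 = (905033 - 27) - 2303846 = 905006 - 2303846 = -1398840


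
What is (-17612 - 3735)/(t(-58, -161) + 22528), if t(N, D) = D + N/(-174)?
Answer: -64041/67102 ≈ -0.95438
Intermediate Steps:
t(N, D) = D - N/174 (t(N, D) = D + N*(-1/174) = D - N/174)
(-17612 - 3735)/(t(-58, -161) + 22528) = (-17612 - 3735)/((-161 - 1/174*(-58)) + 22528) = -21347/((-161 + ⅓) + 22528) = -21347/(-482/3 + 22528) = -21347/67102/3 = -21347*3/67102 = -64041/67102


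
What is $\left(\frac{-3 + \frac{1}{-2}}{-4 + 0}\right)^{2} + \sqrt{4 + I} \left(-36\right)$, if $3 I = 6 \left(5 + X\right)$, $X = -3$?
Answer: $\frac{49}{64} - 72 \sqrt{2} \approx -101.06$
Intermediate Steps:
$I = 4$ ($I = \frac{6 \left(5 - 3\right)}{3} = \frac{6 \cdot 2}{3} = \frac{1}{3} \cdot 12 = 4$)
$\left(\frac{-3 + \frac{1}{-2}}{-4 + 0}\right)^{2} + \sqrt{4 + I} \left(-36\right) = \left(\frac{-3 + \frac{1}{-2}}{-4 + 0}\right)^{2} + \sqrt{4 + 4} \left(-36\right) = \left(\frac{-3 - \frac{1}{2}}{-4}\right)^{2} + \sqrt{8} \left(-36\right) = \left(\left(- \frac{7}{2}\right) \left(- \frac{1}{4}\right)\right)^{2} + 2 \sqrt{2} \left(-36\right) = \left(\frac{7}{8}\right)^{2} - 72 \sqrt{2} = \frac{49}{64} - 72 \sqrt{2}$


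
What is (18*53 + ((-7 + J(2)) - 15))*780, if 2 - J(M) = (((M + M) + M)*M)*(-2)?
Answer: 747240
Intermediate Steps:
J(M) = 2 + 6*M² (J(M) = 2 - ((M + M) + M)*M*(-2) = 2 - (2*M + M)*M*(-2) = 2 - (3*M)*M*(-2) = 2 - 3*M²*(-2) = 2 - (-6)*M² = 2 + 6*M²)
(18*53 + ((-7 + J(2)) - 15))*780 = (18*53 + ((-7 + (2 + 6*2²)) - 15))*780 = (954 + ((-7 + (2 + 6*4)) - 15))*780 = (954 + ((-7 + (2 + 24)) - 15))*780 = (954 + ((-7 + 26) - 15))*780 = (954 + (19 - 15))*780 = (954 + 4)*780 = 958*780 = 747240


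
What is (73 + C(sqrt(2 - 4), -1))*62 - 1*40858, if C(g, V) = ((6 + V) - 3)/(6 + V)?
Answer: -181536/5 ≈ -36307.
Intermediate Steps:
C(g, V) = (3 + V)/(6 + V)
(73 + C(sqrt(2 - 4), -1))*62 - 1*40858 = (73 + (3 - 1)/(6 - 1))*62 - 1*40858 = (73 + 2/5)*62 - 40858 = (367/5)*62 - 40858 = 22754/5 - 40858 = -181536/5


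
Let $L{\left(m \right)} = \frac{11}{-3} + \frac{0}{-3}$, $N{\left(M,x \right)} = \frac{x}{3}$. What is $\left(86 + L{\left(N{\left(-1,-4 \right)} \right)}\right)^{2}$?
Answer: $\frac{61009}{9} \approx 6778.8$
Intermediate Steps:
$N{\left(M,x \right)} = \frac{x}{3}$ ($N{\left(M,x \right)} = x \frac{1}{3} = \frac{x}{3}$)
$L{\left(m \right)} = - \frac{11}{3}$ ($L{\left(m \right)} = 11 \left(- \frac{1}{3}\right) + 0 \left(- \frac{1}{3}\right) = - \frac{11}{3} + 0 = - \frac{11}{3}$)
$\left(86 + L{\left(N{\left(-1,-4 \right)} \right)}\right)^{2} = \left(86 - \frac{11}{3}\right)^{2} = \left(\frac{247}{3}\right)^{2} = \frac{61009}{9}$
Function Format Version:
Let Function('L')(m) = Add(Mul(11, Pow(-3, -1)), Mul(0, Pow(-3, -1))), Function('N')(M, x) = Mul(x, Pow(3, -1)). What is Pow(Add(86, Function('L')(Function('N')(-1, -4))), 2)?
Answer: Rational(61009, 9) ≈ 6778.8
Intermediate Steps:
Function('N')(M, x) = Mul(Rational(1, 3), x) (Function('N')(M, x) = Mul(x, Rational(1, 3)) = Mul(Rational(1, 3), x))
Function('L')(m) = Rational(-11, 3) (Function('L')(m) = Add(Mul(11, Rational(-1, 3)), Mul(0, Rational(-1, 3))) = Add(Rational(-11, 3), 0) = Rational(-11, 3))
Pow(Add(86, Function('L')(Function('N')(-1, -4))), 2) = Pow(Add(86, Rational(-11, 3)), 2) = Pow(Rational(247, 3), 2) = Rational(61009, 9)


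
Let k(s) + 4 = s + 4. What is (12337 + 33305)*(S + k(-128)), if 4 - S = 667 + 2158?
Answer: -134598258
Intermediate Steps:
k(s) = s (k(s) = -4 + (s + 4) = -4 + (4 + s) = s)
S = -2821 (S = 4 - (667 + 2158) = 4 - 1*2825 = 4 - 2825 = -2821)
(12337 + 33305)*(S + k(-128)) = (12337 + 33305)*(-2821 - 128) = 45642*(-2949) = -134598258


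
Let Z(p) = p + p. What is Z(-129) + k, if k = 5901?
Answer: 5643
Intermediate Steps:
Z(p) = 2*p
Z(-129) + k = 2*(-129) + 5901 = -258 + 5901 = 5643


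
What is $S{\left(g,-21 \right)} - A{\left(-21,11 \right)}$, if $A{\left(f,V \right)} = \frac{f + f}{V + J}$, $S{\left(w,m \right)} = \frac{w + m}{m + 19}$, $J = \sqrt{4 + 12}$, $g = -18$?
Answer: $\frac{223}{10} \approx 22.3$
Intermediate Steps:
$J = 4$ ($J = \sqrt{16} = 4$)
$S{\left(w,m \right)} = \frac{m + w}{19 + m}$
$A{\left(f,V \right)} = \frac{2 f}{4 + V}$ ($A{\left(f,V \right)} = \frac{f + f}{V + 4} = \frac{2 f}{4 + V}$)
$S{\left(g,-21 \right)} - A{\left(-21,11 \right)} = \frac{-21 - 18}{19 - 21} - 2 \left(-21\right) \frac{1}{4 + 11} = \frac{1}{-2} \left(-39\right) - 2 \left(-21\right) \frac{1}{15} = \left(- \frac{1}{2}\right) \left(-39\right) - 2 \left(-21\right) \frac{1}{15} = \frac{39}{2} - - \frac{14}{5} = \frac{39}{2} + \frac{14}{5} = \frac{223}{10}$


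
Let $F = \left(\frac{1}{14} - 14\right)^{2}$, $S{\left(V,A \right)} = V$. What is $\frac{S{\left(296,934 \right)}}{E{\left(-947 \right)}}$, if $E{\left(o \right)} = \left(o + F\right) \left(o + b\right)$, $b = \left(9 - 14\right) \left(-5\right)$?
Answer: $\frac{29008}{68037607} \approx 0.00042635$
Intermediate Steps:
$b = 25$ ($b = \left(-5\right) \left(-5\right) = 25$)
$F = \frac{38025}{196}$ ($F = \left(\frac{1}{14} - 14\right)^{2} = \left(- \frac{195}{14}\right)^{2} = \frac{38025}{196} \approx 194.01$)
$E{\left(o \right)} = \left(25 + o\right) \left(\frac{38025}{196} + o\right)$ ($E{\left(o \right)} = \left(o + \frac{38025}{196}\right) \left(o + 25\right) = \left(\frac{38025}{196} + o\right) \left(25 + o\right) = \left(25 + o\right) \left(\frac{38025}{196} + o\right)$)
$\frac{S{\left(296,934 \right)}}{E{\left(-947 \right)}} = \frac{296}{\frac{950625}{196} + \left(-947\right)^{2} + \frac{42925}{196} \left(-947\right)} = \frac{296}{\frac{950625}{196} + 896809 - \frac{40649975}{196}} = \frac{296}{\frac{68037607}{98}} = 296 \cdot \frac{98}{68037607} = \frac{29008}{68037607}$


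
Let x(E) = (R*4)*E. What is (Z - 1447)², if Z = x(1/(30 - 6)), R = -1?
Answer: 75394489/36 ≈ 2.0943e+6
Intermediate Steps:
x(E) = -4*E (x(E) = (-1*4)*E = -4*E)
Z = -⅙ (Z = -4/(30 - 6) = -4/24 = -4*1/24 = -⅙ ≈ -0.16667)
(Z - 1447)² = (-⅙ - 1447)² = (-8683/6)² = 75394489/36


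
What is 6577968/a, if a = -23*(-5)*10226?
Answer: 3288984/587995 ≈ 5.5936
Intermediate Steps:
a = 1175990 (a = 115*10226 = 1175990)
6577968/a = 6577968/1175990 = 6577968*(1/1175990) = 3288984/587995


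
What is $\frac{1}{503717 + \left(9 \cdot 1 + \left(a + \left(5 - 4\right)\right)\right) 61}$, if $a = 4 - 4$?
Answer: $\frac{1}{504327} \approx 1.9828 \cdot 10^{-6}$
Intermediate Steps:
$a = 0$
$\frac{1}{503717 + \left(9 \cdot 1 + \left(a + \left(5 - 4\right)\right)\right) 61} = \frac{1}{503717 + \left(9 \cdot 1 + \left(0 + \left(5 - 4\right)\right)\right) 61} = \frac{1}{503717 + \left(9 + \left(0 + 1\right)\right) 61} = \frac{1}{503717 + \left(9 + 1\right) 61} = \frac{1}{503717 + 10 \cdot 61} = \frac{1}{503717 + 610} = \frac{1}{504327}$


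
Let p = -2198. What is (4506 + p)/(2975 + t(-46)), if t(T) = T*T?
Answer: 2308/5091 ≈ 0.45335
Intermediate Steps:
t(T) = T**2
(4506 + p)/(2975 + t(-46)) = (4506 - 2198)/(2975 + (-46)**2) = 2308/(2975 + 2116) = 2308/5091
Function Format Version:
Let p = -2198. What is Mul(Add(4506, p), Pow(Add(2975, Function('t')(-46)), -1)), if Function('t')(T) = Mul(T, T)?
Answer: Rational(2308, 5091) ≈ 0.45335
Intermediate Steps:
Function('t')(T) = Pow(T, 2)
Mul(Add(4506, p), Pow(Add(2975, Function('t')(-46)), -1)) = Mul(Add(4506, -2198), Pow(Add(2975, Pow(-46, 2)), -1)) = Mul(2308, Pow(Add(2975, 2116), -1)) = Mul(2308, Pow(5091, -1)) = Mul(2308, Rational(1, 5091)) = Rational(2308, 5091)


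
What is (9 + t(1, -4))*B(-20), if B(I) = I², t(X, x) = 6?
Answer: 6000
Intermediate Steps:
(9 + t(1, -4))*B(-20) = (9 + 6)*(-20)² = 15*400 = 6000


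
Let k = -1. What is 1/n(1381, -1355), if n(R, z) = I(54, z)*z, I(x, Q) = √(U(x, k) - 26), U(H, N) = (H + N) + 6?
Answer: -√33/44715 ≈ -0.00012847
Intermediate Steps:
U(H, N) = 6 + H + N
I(x, Q) = √(-21 + x) (I(x, Q) = √((6 + x - 1) - 26) = √((5 + x) - 26) = √(-21 + x))
n(R, z) = z*√33 (n(R, z) = √(-21 + 54)*z = √33*z = z*√33)
1/n(1381, -1355) = 1/(-1355*√33) = -√33/44715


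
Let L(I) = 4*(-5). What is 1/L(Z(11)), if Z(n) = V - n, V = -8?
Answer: -1/20 ≈ -0.050000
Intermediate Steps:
Z(n) = -8 - n
L(I) = -20
1/L(Z(11)) = 1/(-20) = -1/20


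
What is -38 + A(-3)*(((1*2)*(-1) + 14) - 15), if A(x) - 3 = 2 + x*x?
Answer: -80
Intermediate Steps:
A(x) = 5 + x**2 (A(x) = 3 + (2 + x*x) = 3 + (2 + x**2) = 5 + x**2)
-38 + A(-3)*(((1*2)*(-1) + 14) - 15) = -38 + (5 + (-3)**2)*(((1*2)*(-1) + 14) - 15) = -38 + (5 + 9)*((2*(-1) + 14) - 15) = -38 + 14*((-2 + 14) - 15) = -38 + 14*(12 - 15) = -38 + 14*(-3) = -38 - 42 = -80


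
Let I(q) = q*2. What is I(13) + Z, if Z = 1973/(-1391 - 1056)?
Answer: 61649/2447 ≈ 25.194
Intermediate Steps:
Z = -1973/2447 (Z = 1973/(-2447) = 1973*(-1/2447) = -1973/2447 ≈ -0.80629)
I(q) = 2*q
I(13) + Z = 2*13 - 1973/2447 = 26 - 1973/2447 = 61649/2447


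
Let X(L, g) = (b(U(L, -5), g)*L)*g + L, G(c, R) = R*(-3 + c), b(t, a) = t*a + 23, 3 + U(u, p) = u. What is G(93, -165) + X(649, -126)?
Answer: 6654181501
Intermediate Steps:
U(u, p) = -3 + u
b(t, a) = 23 + a*t (b(t, a) = a*t + 23 = 23 + a*t)
X(L, g) = L + L*g*(23 + g*(-3 + L)) (X(L, g) = ((23 + g*(-3 + L))*L)*g + L = (L*(23 + g*(-3 + L)))*g + L = L*g*(23 + g*(-3 + L)) + L = L + L*g*(23 + g*(-3 + L)))
G(93, -165) + X(649, -126) = -165*(-3 + 93) + 649*(1 - 126*(23 - 126*(-3 + 649))) = -165*90 + 649*(1 - 126*(23 - 126*646)) = -14850 + 649*(1 - 126*(23 - 81396)) = -14850 + 649*(1 - 126*(-81373)) = -14850 + 649*(1 + 10252998) = -14850 + 649*10252999 = -14850 + 6654196351 = 6654181501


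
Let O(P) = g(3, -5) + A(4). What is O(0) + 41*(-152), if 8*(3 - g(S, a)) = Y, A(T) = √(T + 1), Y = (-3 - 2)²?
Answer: -49857/8 + √5 ≈ -6229.9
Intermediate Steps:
Y = 25 (Y = (-5)² = 25)
A(T) = √(1 + T)
g(S, a) = -⅛ (g(S, a) = 3 - ⅛*25 = 3 - 25/8 = -⅛)
O(P) = -⅛ + √5 (O(P) = -⅛ + √(1 + 4) = -⅛ + √5)
O(0) + 41*(-152) = (-⅛ + √5) + 41*(-152) = (-⅛ + √5) - 6232 = -49857/8 + √5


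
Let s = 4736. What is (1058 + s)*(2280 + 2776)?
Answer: 29294464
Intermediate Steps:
(1058 + s)*(2280 + 2776) = (1058 + 4736)*(2280 + 2776) = 5794*5056 = 29294464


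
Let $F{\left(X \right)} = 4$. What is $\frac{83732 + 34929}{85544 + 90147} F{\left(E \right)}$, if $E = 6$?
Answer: $\frac{474644}{175691} \approx 2.7016$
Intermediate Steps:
$\frac{83732 + 34929}{85544 + 90147} F{\left(E \right)} = \frac{83732 + 34929}{85544 + 90147} \cdot 4 = \frac{118661}{175691} \cdot 4 = \frac{474644}{175691}$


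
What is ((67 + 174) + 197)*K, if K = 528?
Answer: 231264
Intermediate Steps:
((67 + 174) + 197)*K = ((67 + 174) + 197)*528 = (241 + 197)*528 = 438*528 = 231264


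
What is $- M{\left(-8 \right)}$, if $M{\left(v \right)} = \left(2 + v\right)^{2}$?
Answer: $-36$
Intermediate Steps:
$- M{\left(-8 \right)} = - \left(2 - 8\right)^{2} = - \left(-6\right)^{2} = \left(-1\right) 36 = -36$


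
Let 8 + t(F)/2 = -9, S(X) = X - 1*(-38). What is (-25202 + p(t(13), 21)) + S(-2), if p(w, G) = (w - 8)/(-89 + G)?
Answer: -855623/34 ≈ -25165.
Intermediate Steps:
S(X) = 38 + X (S(X) = X + 38 = 38 + X)
t(F) = -34 (t(F) = -16 + 2*(-9) = -16 - 18 = -34)
p(w, G) = (-8 + w)/(-89 + G)
(-25202 + p(t(13), 21)) + S(-2) = (-25202 + (-8 - 34)/(-89 + 21)) + (38 - 2) = (-25202 - 42/(-68)) + 36 = (-25202 - 1/68*(-42)) + 36 = (-25202 + 21/34) + 36 = -856847/34 + 36 = -855623/34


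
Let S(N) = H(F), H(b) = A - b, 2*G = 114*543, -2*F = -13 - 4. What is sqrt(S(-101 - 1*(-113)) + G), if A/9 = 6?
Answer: sqrt(123986)/2 ≈ 176.06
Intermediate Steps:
A = 54 (A = 9*6 = 54)
F = 17/2 (F = -(-13 - 4)/2 = -1/2*(-17) = 17/2 ≈ 8.5000)
G = 30951 (G = (114*543)/2 = (1/2)*61902 = 30951)
H(b) = 54 - b
S(N) = 91/2 (S(N) = 54 - 1*17/2 = 54 - 17/2 = 91/2)
sqrt(S(-101 - 1*(-113)) + G) = sqrt(91/2 + 30951) = sqrt(61993/2) = sqrt(123986)/2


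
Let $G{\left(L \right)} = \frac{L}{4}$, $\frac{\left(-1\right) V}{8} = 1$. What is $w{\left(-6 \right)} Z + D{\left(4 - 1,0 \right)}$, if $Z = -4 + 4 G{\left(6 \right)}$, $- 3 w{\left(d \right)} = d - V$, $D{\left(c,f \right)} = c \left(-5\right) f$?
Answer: $- \frac{4}{3} \approx -1.3333$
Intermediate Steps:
$V = -8$ ($V = \left(-8\right) 1 = -8$)
$D{\left(c,f \right)} = - 5 c f$
$G{\left(L \right)} = \frac{L}{4}$ ($G{\left(L \right)} = L \frac{1}{4} = \frac{L}{4}$)
$w{\left(d \right)} = - \frac{8}{3} - \frac{d}{3}$ ($w{\left(d \right)} = - \frac{d - -8}{3} = - \frac{d + 8}{3} = - \frac{8 + d}{3} = - \frac{8}{3} - \frac{d}{3}$)
$Z = 2$ ($Z = -4 + 4 \cdot \frac{1}{4} \cdot 6 = -4 + 4 \cdot \frac{3}{2} = -4 + 6 = 2$)
$w{\left(-6 \right)} Z + D{\left(4 - 1,0 \right)} = \left(- \frac{8}{3} - -2\right) 2 - 5 \left(4 - 1\right) 0 = \left(- \frac{8}{3} + 2\right) 2 - 5 \left(4 - 1\right) 0 = \left(- \frac{2}{3}\right) 2 - 15 \cdot 0 = - \frac{4}{3} + 0 = - \frac{4}{3}$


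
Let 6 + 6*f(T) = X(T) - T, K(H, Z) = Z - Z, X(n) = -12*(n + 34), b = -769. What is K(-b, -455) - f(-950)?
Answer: -5968/3 ≈ -1989.3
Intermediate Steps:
X(n) = -408 - 12*n (X(n) = -12*(34 + n) = -408 - 12*n)
K(H, Z) = 0
f(T) = -69 - 13*T/6 (f(T) = -1 + ((-408 - 12*T) - T)/6 = -1 + (-408 - 13*T)/6 = -1 + (-68 - 13*T/6) = -69 - 13*T/6)
K(-b, -455) - f(-950) = 0 - (-69 - 13/6*(-950)) = 0 - (-69 + 6175/3) = 0 - 1*5968/3 = 0 - 5968/3 = -5968/3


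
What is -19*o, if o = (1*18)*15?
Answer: -5130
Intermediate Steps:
o = 270 (o = 18*15 = 270)
-19*o = -19*270 = -5130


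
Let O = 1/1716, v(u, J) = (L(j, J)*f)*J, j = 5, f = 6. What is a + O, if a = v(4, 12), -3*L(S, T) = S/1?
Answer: -205919/1716 ≈ -120.00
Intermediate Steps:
L(S, T) = -S/3 (L(S, T) = -S/(3*1) = -S/3)
v(u, J) = -10*J (v(u, J) = (-1/3*5*6)*J = (-5/3*6)*J = -10*J)
O = 1/1716 ≈ 0.00058275
a = -120 (a = -10*12 = -120)
a + O = -120 + 1/1716 = -205919/1716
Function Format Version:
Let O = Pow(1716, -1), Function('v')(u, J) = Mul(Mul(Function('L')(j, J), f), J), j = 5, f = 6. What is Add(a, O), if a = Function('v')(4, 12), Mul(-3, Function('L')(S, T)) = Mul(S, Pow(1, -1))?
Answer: Rational(-205919, 1716) ≈ -120.00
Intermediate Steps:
Function('L')(S, T) = Mul(Rational(-1, 3), S) (Function('L')(S, T) = Mul(Rational(-1, 3), Mul(S, Pow(1, -1))) = Mul(Rational(-1, 3), Mul(S, 1)) = Mul(Rational(-1, 3), S))
Function('v')(u, J) = Mul(-10, J) (Function('v')(u, J) = Mul(Mul(Mul(Rational(-1, 3), 5), 6), J) = Mul(Mul(Rational(-5, 3), 6), J) = Mul(-10, J))
O = Rational(1, 1716) ≈ 0.00058275
a = -120 (a = Mul(-10, 12) = -120)
Add(a, O) = Add(-120, Rational(1, 1716)) = Rational(-205919, 1716)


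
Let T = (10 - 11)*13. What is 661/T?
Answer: -661/13 ≈ -50.846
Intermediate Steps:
T = -13 (T = -1*13 = -13)
661/T = 661/(-13) = 661*(-1/13) = -661/13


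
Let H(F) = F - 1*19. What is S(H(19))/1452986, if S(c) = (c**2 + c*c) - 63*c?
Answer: 0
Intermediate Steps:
H(F) = -19 + F (H(F) = F - 19 = -19 + F)
S(c) = -63*c + 2*c**2 (S(c) = (c**2 + c**2) - 63*c = 2*c**2 - 63*c = -63*c + 2*c**2)
S(H(19))/1452986 = ((-19 + 19)*(-63 + 2*(-19 + 19)))/1452986 = (0*(-63 + 2*0))*(1/1452986) = (0*(-63 + 0))*(1/1452986) = (0*(-63))*(1/1452986) = 0*(1/1452986) = 0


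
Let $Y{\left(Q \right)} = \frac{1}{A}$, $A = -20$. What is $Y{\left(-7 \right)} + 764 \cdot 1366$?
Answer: $\frac{20872479}{20} \approx 1.0436 \cdot 10^{6}$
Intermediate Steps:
$Y{\left(Q \right)} = - \frac{1}{20}$ ($Y{\left(Q \right)} = \frac{1}{-20} = - \frac{1}{20}$)
$Y{\left(-7 \right)} + 764 \cdot 1366 = - \frac{1}{20} + 764 \cdot 1366 = - \frac{1}{20} + 1043624 = \frac{20872479}{20}$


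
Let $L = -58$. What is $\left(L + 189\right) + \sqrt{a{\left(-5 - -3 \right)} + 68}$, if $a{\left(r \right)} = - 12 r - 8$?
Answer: $131 + 2 \sqrt{21} \approx 140.17$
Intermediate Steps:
$a{\left(r \right)} = -8 - 12 r$
$\left(L + 189\right) + \sqrt{a{\left(-5 - -3 \right)} + 68} = \left(-58 + 189\right) + \sqrt{\left(-8 - 12 \left(-5 - -3\right)\right) + 68} = 131 + \sqrt{\left(-8 - 12 \left(-5 + 3\right)\right) + 68} = 131 + \sqrt{\left(-8 - -24\right) + 68} = 131 + \sqrt{\left(-8 + 24\right) + 68} = 131 + \sqrt{16 + 68} = 131 + \sqrt{84} = 131 + 2 \sqrt{21}$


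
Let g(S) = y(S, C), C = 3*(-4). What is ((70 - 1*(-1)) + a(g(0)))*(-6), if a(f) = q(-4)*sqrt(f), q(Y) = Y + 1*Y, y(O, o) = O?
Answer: -426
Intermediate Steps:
C = -12
q(Y) = 2*Y (q(Y) = Y + Y = 2*Y)
g(S) = S
a(f) = -8*sqrt(f) (a(f) = (2*(-4))*sqrt(f) = -8*sqrt(f))
((70 - 1*(-1)) + a(g(0)))*(-6) = ((70 - 1*(-1)) - 8*sqrt(0))*(-6) = ((70 + 1) - 8*0)*(-6) = (71 + 0)*(-6) = 71*(-6) = -426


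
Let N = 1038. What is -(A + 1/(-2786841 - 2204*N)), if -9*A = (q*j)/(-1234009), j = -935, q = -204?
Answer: -107546306971/6262093433337 ≈ -0.017174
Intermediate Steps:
A = 63580/3702027 (A = -(-204*(-935))/(9*(-1234009)) = -63580*(-1)/(3*1234009) = -⅑*(-190740/1234009) = 63580/3702027 ≈ 0.017174)
-(A + 1/(-2786841 - 2204*N)) = -(63580/3702027 + 1/(-2786841 - 2204*1038)) = -(63580/3702027 + 1/(-2786841 - 2287752)) = -(63580/3702027 + 1/(-5074593)) = -(63580/3702027 - 1/5074593) = -1*107546306971/6262093433337 = -107546306971/6262093433337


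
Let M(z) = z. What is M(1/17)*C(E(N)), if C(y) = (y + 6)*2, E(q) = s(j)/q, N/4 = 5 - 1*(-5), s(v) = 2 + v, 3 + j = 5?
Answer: 61/85 ≈ 0.71765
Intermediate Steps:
j = 2 (j = -3 + 5 = 2)
N = 40 (N = 4*(5 - 1*(-5)) = 4*(5 + 5) = 4*10 = 40)
E(q) = 4/q (E(q) = (2 + 2)/q = 4/q)
C(y) = 12 + 2*y (C(y) = (6 + y)*2 = 12 + 2*y)
M(1/17)*C(E(N)) = (12 + 2*(4/40))/17 = (12 + 2*(4*(1/40)))/17 = (12 + 2*(⅒))/17 = (12 + ⅕)/17 = (1/17)*(61/5) = 61/85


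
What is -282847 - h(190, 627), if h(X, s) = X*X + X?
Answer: -319137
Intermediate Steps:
h(X, s) = X + X² (h(X, s) = X² + X = X + X²)
-282847 - h(190, 627) = -282847 - 190*(1 + 190) = -282847 - 190*191 = -282847 - 1*36290 = -282847 - 36290 = -319137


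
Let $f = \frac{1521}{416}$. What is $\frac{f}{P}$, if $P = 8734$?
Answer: $\frac{117}{279488} \approx 0.00041862$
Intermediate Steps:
$f = \frac{117}{32}$ ($f = 1521 \cdot \frac{1}{416} = \frac{117}{32} \approx 3.6563$)
$\frac{f}{P} = \frac{117}{32 \cdot 8734} = \frac{117}{32} \cdot \frac{1}{8734} = \frac{117}{279488}$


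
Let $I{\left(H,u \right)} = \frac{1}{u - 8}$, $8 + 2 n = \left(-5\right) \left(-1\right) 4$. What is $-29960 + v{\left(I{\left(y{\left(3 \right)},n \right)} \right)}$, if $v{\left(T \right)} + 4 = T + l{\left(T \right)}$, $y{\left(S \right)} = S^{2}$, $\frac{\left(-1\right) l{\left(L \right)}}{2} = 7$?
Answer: $- \frac{59957}{2} \approx -29979.0$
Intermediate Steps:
$l{\left(L \right)} = -14$ ($l{\left(L \right)} = \left(-2\right) 7 = -14$)
$n = 6$ ($n = -4 + \frac{\left(-5\right) \left(-1\right) 4}{2} = -4 + \frac{5 \cdot 4}{2} = -4 + \frac{1}{2} \cdot 20 = -4 + 10 = 6$)
$I{\left(H,u \right)} = \frac{1}{-8 + u}$
$v{\left(T \right)} = -18 + T$ ($v{\left(T \right)} = -4 + \left(T - 14\right) = -4 + \left(-14 + T\right) = -18 + T$)
$-29960 + v{\left(I{\left(y{\left(3 \right)},n \right)} \right)} = -29960 - \left(18 - \frac{1}{-8 + 6}\right) = -29960 - \left(18 - \frac{1}{-2}\right) = -29960 - \frac{37}{2} = - \frac{59957}{2}$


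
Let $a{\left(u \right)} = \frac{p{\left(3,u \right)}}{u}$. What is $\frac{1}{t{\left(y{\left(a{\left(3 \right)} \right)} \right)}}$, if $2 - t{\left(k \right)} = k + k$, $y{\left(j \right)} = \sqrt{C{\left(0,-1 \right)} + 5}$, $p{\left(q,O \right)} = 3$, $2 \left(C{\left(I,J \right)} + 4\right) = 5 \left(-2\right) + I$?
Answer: $\frac{1}{10} + \frac{i}{5} \approx 0.1 + 0.2 i$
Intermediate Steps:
$C{\left(I,J \right)} = -9 + \frac{I}{2}$ ($C{\left(I,J \right)} = -4 + \frac{5 \left(-2\right) + I}{2} = -4 + \frac{-10 + I}{2} = -4 + \left(-5 + \frac{I}{2}\right) = -9 + \frac{I}{2}$)
$a{\left(u \right)} = \frac{3}{u}$
$y{\left(j \right)} = 2 i$ ($y{\left(j \right)} = \sqrt{\left(-9 + \frac{1}{2} \cdot 0\right) + 5} = \sqrt{\left(-9 + 0\right) + 5} = \sqrt{-9 + 5} = \sqrt{-4} = 2 i$)
$t{\left(k \right)} = 2 - 2 k$ ($t{\left(k \right)} = 2 - \left(k + k\right) = 2 - 2 k$)
$\frac{1}{t{\left(y{\left(a{\left(3 \right)} \right)} \right)}} = \frac{1}{2 - 2 \cdot 2 i} = \frac{1}{2 - 4 i} = \frac{2 + 4 i}{20}$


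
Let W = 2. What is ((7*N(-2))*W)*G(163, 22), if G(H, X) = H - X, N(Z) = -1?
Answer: -1974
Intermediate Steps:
((7*N(-2))*W)*G(163, 22) = ((7*(-1))*2)*(163 - 1*22) = (-7*2)*(163 - 22) = -14*141 = -1974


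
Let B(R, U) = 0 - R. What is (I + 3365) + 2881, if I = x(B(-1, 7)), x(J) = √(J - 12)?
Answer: 6246 + I*√11 ≈ 6246.0 + 3.3166*I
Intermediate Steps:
B(R, U) = -R
x(J) = √(-12 + J)
I = I*√11 (I = √(-12 - 1*(-1)) = √(-12 + 1) = √(-11) = I*√11 ≈ 3.3166*I)
(I + 3365) + 2881 = (I*√11 + 3365) + 2881 = (3365 + I*√11) + 2881 = 6246 + I*√11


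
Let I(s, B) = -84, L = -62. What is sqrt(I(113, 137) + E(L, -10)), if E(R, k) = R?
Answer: I*sqrt(146) ≈ 12.083*I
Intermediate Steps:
sqrt(I(113, 137) + E(L, -10)) = sqrt(-84 - 62) = sqrt(-146) = I*sqrt(146)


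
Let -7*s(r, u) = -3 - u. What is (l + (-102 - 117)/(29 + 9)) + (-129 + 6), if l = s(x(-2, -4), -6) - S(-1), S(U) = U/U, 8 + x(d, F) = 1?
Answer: -34631/266 ≈ -130.19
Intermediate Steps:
x(d, F) = -7 (x(d, F) = -8 + 1 = -7)
S(U) = 1
s(r, u) = 3/7 + u/7 (s(r, u) = -(-3 - u)/7 = 3/7 + u/7)
l = -10/7 (l = (3/7 + (⅐)*(-6)) - 1*1 = (3/7 - 6/7) - 1 = -3/7 - 1 = -10/7 ≈ -1.4286)
(l + (-102 - 117)/(29 + 9)) + (-129 + 6) = (-10/7 + (-102 - 117)/(29 + 9)) + (-129 + 6) = (-10/7 - 219/38) - 123 = -1913/266 - 123 = -34631/266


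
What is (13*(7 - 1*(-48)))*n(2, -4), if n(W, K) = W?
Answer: 1430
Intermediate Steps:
(13*(7 - 1*(-48)))*n(2, -4) = (13*(7 - 1*(-48)))*2 = (13*(7 + 48))*2 = (13*55)*2 = 715*2 = 1430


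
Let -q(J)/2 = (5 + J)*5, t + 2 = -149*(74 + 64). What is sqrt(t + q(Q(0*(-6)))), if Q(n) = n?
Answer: I*sqrt(20614) ≈ 143.58*I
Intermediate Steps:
t = -20564 (t = -2 - 149*(74 + 64) = -2 - 149*138 = -2 - 20562 = -20564)
q(J) = -50 - 10*J (q(J) = -2*(5 + J)*5 = -2*(25 + 5*J) = -50 - 10*J)
sqrt(t + q(Q(0*(-6)))) = sqrt(-20564 + (-50 - 0*(-6))) = sqrt(-20564 + (-50 - 10*0)) = sqrt(-20564 + (-50 + 0)) = sqrt(-20564 - 50) = sqrt(-20614) = I*sqrt(20614)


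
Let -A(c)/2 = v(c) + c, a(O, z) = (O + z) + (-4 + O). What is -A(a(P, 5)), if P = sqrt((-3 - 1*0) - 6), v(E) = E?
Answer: 4 + 24*I ≈ 4.0 + 24.0*I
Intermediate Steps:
P = 3*I (P = sqrt((-3 + 0) - 6) = sqrt(-3 - 6) = sqrt(-9) = 3*I ≈ 3.0*I)
a(O, z) = -4 + z + 2*O
A(c) = -4*c (A(c) = -2*(c + c) = -4*c)
-A(a(P, 5)) = -(-4)*(-4 + 5 + 2*(3*I)) = -(-4)*(-4 + 5 + 6*I) = -(-4)*(1 + 6*I) = -(-4 - 24*I) = 4 + 24*I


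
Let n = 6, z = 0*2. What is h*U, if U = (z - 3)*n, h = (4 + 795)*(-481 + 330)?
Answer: 2171682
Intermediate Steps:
z = 0
h = -120649 (h = 799*(-151) = -120649)
U = -18 (U = (0 - 3)*6 = -3*6 = -18)
h*U = -120649*(-18) = 2171682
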